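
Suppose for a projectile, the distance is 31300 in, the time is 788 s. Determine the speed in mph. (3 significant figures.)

2.26 mph

v is given directly by: v = d/t.
d = 31300 in = 795.0 m; t = 788 s.
v = 1.009 m/s
1.009 m/s × (1 mph / 0.4470 m/s) = 2.257 mph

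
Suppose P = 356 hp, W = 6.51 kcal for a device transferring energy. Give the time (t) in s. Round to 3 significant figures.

0.103 s

Rearranging P = W/t for t: t = W/P.
P = 356 hp = 2.655×10^5 W; W = 6.51 kcal = 27238 J.
t = 0.1026 s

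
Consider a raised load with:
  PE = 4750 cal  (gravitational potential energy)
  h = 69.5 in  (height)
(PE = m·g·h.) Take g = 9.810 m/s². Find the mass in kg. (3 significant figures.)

1150 kg

Rearranging: m = PE/(g·h).
PE = 4750 cal = 19874 J; h = 69.5 in = 1.765 m; g = 9.810 m/s².
m = 1148 kg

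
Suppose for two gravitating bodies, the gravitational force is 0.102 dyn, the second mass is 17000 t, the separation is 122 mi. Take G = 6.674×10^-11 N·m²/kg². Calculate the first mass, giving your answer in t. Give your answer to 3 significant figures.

Rearranging F = G·m₁·m₂/r² for m₁: m₁ = F·r²/(G·m₂).
F = 0.102 dyn = 1.020×10^-6 N; m₂ = 17000 t = 1.700×10^7 kg; r = 122 mi = 1.963×10^5 m; G = 6.674×10^-11 N·m²/kg².
m₁ = 3.466×10^7 kg
3.466×10^7 kg × (1 t / 1000 kg) = 34656 t

34700 t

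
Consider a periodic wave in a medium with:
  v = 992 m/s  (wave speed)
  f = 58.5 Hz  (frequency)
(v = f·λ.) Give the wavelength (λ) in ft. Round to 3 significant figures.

Rearranging: λ = v/f.
v = 992 m/s; f = 58.5 Hz.
λ = 16.96 m
16.96 m × (1 ft / 0.3048 m) = 55.63 ft

55.6 ft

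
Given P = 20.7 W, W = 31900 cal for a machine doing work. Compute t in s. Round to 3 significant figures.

6450 s

Solving P = W/t for t: t = W/P.
P = 20.7 W; W = 31900 cal = 1.335×10^5 J.
t = 6448 s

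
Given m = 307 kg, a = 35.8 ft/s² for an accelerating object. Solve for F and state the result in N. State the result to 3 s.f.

F is given directly by: F = m·a.
m = 307 kg; a = 35.8 ft/s² = 10.91 m/s².
F = 3350 N  (the unit combination reduces to kg·m/s² = N)

3350 N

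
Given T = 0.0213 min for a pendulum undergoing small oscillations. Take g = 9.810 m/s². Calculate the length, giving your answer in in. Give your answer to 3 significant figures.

16.0 in

Rearranging T = 2π√(L/g) for L: L = g·(T/2π)².
T = 0.0213 min = 1.278 s; g = 9.810 m/s².
L = 0.4059 m
0.4059 m × (1 in / 0.02540 m) = 15.98 in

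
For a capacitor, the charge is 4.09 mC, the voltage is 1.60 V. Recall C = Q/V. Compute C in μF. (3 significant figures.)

2560 μF

Directly: C = Q/V.
Q = 4.09 mC = 0.004090 C; V = 1.60 V.
C = 0.002556 F
0.002556 F × (1 μF / 1.000×10^-6 F) = 2556 μF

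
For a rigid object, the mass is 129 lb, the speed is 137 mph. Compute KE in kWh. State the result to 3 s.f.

KE is given directly by: KE = ½mv².
m = 129 lb = 58.51 kg; v = 137 mph = 61.24 m/s.
KE = 1.097×10^5 J
1.097×10^5 J × (1 kWh / 3.600×10^6 J) = 0.03048 kWh

0.0305 kWh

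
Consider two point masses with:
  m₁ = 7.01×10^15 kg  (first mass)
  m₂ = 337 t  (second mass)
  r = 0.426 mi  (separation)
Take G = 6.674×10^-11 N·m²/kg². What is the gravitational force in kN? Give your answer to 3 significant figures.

335 kN

From Newton's law of gravitation: F = Gm₁m₂/r².
m₁ = 7.01×10^15 kg; m₂ = 337 t = 3.370×10^5 kg; r = 0.426 mi = 685.6 m; G = 6.674×10^-11 N·m²/kg².
F = 3.354×10^5 N  (the unit combination reduces to kg·m/s² = N)
3.354×10^5 N × (1 kN / 1000 N) = 335.4 kN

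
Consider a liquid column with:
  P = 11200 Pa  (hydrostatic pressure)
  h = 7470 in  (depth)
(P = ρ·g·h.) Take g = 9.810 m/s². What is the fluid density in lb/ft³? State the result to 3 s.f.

0.376 lb/ft³

Rearranging P = ρ·g·h for ρ: ρ = P/(g·h).
P = 11200 Pa; h = 7470 in = 189.7 m; g = 9.810 m/s².
ρ = 6.017 kg/m³
6.017 kg/m³ × (1 lb/ft³ / 16.02 kg/m³) = 0.3756 lb/ft³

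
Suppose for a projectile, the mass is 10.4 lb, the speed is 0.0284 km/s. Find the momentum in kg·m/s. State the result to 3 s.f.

134 kg·m/s

p is given directly by: p = mv.
m = 10.4 lb = 4.717 kg; v = 0.0284 km/s = 28.40 m/s.
p = 134.0 kg·m/s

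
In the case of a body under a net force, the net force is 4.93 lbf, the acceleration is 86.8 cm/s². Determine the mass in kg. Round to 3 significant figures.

From Newton's second law: m = F/a.
F = 4.93 lbf = 21.93 N; a = 86.8 cm/s² = 0.8680 m/s².
m = 25.26 kg

25.3 kg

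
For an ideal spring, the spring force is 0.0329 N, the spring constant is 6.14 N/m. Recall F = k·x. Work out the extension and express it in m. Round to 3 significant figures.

0.00536 m

From Hooke's law: x = F/k.
F = 0.0329 N; k = 6.14 N/m.
x = 0.005358 m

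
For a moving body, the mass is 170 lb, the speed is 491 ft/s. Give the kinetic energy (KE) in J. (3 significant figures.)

8.64×10^5 J

Directly: KE = ½mv².
m = 170 lb = 77.11 kg; v = 491 ft/s = 149.7 m/s.
KE = 8.635×10^5 J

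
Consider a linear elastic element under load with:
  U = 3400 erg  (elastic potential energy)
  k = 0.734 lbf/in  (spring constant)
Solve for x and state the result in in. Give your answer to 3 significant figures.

0.0906 in

Solving U = ½k·x² for x: x = √(2U/k).
U = 3400 erg = 3.400×10^-4 J; k = 0.734 lbf/in = 128.5 N/m.
x = 0.002300 m
0.002300 m × (1 in / 0.02540 m) = 0.09055 in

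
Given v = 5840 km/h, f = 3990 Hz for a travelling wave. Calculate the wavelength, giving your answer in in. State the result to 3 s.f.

Rearranging: λ = v/f.
v = 5840 km/h = 1622 m/s; f = 3990 Hz.
λ = 0.4066 m
0.4066 m × (1 in / 0.02540 m) = 16.01 in

16.0 in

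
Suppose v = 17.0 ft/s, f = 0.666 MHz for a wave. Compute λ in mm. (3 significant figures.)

0.00778 mm

Rearranging: λ = v/f.
v = 17.0 ft/s = 5.182 m/s; f = 0.666 MHz = 6.660×10^5 Hz.
λ = 7.780×10^-6 m
7.780×10^-6 m × (1 mm / 0.001000 m) = 0.007780 mm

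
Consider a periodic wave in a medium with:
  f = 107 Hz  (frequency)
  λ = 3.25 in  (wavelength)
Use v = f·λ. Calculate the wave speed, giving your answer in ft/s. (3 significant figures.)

Directly: v = fλ.
f = 107 Hz; λ = 3.25 in = 0.08255 m.
v = 8.833 m/s
8.833 m/s × (1 ft/s / 0.3048 m/s) = 28.98 ft/s

29.0 ft/s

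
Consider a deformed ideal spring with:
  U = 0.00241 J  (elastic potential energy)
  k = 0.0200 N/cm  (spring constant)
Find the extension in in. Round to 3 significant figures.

Rearranging: x = √(2U/k).
U = 0.00241 J; k = 0.0200 N/cm = 2.000 N/m.
x = 0.04909 m
0.04909 m × (1 in / 0.02540 m) = 1.933 in

1.93 in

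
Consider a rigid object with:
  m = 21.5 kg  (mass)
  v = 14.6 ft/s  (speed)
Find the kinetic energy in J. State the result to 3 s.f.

213 J

Directly: KE = ½mv².
m = 21.5 kg; v = 14.6 ft/s = 4.450 m/s.
KE = 212.9 J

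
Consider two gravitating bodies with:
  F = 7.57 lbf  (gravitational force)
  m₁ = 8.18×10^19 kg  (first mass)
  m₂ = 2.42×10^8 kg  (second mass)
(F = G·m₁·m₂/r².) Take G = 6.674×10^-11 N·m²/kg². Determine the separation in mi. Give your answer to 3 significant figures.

Rearranging: r = √(G·m₁m₂/F).
F = 7.57 lbf = 33.67 N; m₁ = 8.18×10^19 kg; m₂ = 2.42×10^8 kg; G = 6.674×10^-11 N·m²/kg².
r = 1.981×10^8 m
1.981×10^8 m × (1 mi / 1609 m) = 1.231×10^5 mi

1.23×10^5 mi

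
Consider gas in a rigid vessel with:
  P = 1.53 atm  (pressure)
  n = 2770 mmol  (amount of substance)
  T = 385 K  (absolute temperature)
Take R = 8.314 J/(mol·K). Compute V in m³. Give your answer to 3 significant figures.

0.0572 m³

From the ideal-gas law: V = nRT/P.
P = 1.53 atm = 1.550×10^5 Pa; n = 2770 mmol = 2.770 mol; T = 385 K; R = 8.314 J/(mol·K).
V = 0.05719 m³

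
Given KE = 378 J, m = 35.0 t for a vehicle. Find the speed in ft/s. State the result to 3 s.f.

0.482 ft/s

Solving KE = ½mv² for v: v = √(2·KE/m).
KE = 378 J; m = 35.0 t = 35000 kg.
v = 0.1470 m/s
0.1470 m/s × (1 ft/s / 0.3048 m/s) = 0.4822 ft/s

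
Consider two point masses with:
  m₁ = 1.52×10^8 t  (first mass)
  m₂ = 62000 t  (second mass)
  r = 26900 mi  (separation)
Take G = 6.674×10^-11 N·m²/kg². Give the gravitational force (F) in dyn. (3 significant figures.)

0.0336 dyn

F is given directly by: F = Gm₁m₂/r².
m₁ = 1.52×10^8 t = 1.520×10^11 kg; m₂ = 62000 t = 6.200×10^7 kg; r = 26900 mi = 4.329×10^7 m; G = 6.674×10^-11 N·m²/kg².
F = 3.356×10^-7 N
3.356×10^-7 N × (1 dyn / 1.000×10^-5 N) = 0.03356 dyn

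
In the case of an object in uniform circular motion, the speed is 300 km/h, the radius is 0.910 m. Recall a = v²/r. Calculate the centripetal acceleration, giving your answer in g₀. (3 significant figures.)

778 g₀

Directly: a = v²/r.
v = 300 km/h = 83.33 m/s; r = 0.910 m.
a = 7631 m/s²
7631 m/s² × (1 g₀ / 9.807 m/s²) = 778.2 g₀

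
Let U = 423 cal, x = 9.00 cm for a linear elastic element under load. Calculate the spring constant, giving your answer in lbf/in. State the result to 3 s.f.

2500 lbf/in

Rearranging U = ½k·x² for k: k = 2U/x².
U = 423 cal = 1770 J; x = 9.00 cm = 0.09000 m.
k = 4.370×10^5 N/m
4.370×10^5 N/m × (1 lbf/in / 175.1 N/m) = 2495 lbf/in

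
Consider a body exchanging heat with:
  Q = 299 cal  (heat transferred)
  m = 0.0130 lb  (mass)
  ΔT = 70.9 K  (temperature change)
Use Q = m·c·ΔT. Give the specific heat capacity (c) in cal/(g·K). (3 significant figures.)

Solving Q = m·c·ΔT for c: c = Q/(m·ΔT).
Q = 299 cal = 1251 J; m = 0.0130 lb = 0.005897 kg; ΔT = 70.9 K.
c = 2992 J/(kg·K)
2992 J/(kg·K) × (1 cal/(g·K) / 4184 J/(kg·K)) = 0.7152 cal/(g·K)

0.715 cal/(g·K)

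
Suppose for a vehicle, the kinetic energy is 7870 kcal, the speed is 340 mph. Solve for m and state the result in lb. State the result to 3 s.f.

6280 lb

Solving KE = ½mv² for m: m = 2·KE/v².
KE = 7870 kcal = 3.293×10^7 J; v = 340 mph = 152.0 m/s.
m = 2851 kg
2851 kg × (1 lb / 0.4536 kg) = 6285 lb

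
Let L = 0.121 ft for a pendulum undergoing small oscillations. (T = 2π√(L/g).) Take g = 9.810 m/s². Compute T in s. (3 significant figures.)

Directly: T = 2π√(L/g).
L = 0.121 ft = 0.03688 m; g = 9.810 m/s².
T = 0.3853 s

0.385 s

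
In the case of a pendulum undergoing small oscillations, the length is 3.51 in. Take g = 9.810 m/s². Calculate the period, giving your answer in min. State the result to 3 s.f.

0.00998 min

Directly: T = 2π√(L/g).
L = 3.51 in = 0.08915 m; g = 9.810 m/s².
T = 0.5990 s
0.5990 s × (1 min / 60.00 s) = 0.009983 min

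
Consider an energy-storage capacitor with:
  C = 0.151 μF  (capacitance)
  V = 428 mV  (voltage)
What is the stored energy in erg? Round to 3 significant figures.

E is given directly by: E = ½CV².
C = 0.151 μF = 1.510×10^-7 F; V = 428 mV = 0.4280 V.
E = 1.383×10^-8 J
1.383×10^-8 J × (1 erg / 1.000×10^-7 J) = 0.1383 erg

0.138 erg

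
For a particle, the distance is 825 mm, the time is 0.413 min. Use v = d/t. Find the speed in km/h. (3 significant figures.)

0.120 km/h

Directly: v = d/t.
d = 825 mm = 0.8250 m; t = 0.413 min = 24.78 s.
v = 0.03329 m/s
0.03329 m/s × (1 km/h / 0.2778 m/s) = 0.1199 km/h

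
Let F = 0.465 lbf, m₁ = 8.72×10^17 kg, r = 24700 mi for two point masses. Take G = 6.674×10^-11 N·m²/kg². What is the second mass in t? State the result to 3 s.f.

56200 t

From Newton's law of gravitation: m₂ = F·r²/(G·m₁).
F = 0.465 lbf = 2.068 N; m₁ = 8.72×10^17 kg; r = 24700 mi = 3.975×10^7 m; G = 6.674×10^-11 N·m²/kg².
m₂ = 5.616×10^7 kg
5.616×10^7 kg × (1 t / 1000 kg) = 56160 t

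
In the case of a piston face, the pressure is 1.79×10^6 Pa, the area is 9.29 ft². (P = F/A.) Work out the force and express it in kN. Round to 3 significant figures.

1540 kN

Solving P = F/A for F: F = P·A.
P = 1.79×10^6 Pa; A = 9.29 ft² = 0.8631 m².
F = 1.545×10^6 N
1.545×10^6 N × (1 kN / 1000 N) = 1545 kN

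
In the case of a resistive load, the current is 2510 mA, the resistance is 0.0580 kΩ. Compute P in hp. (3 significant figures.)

P is given directly by: P = I²R.
I = 2510 mA = 2.510 A; R = 0.0580 kΩ = 58.00 Ω.
P = 365.4 W
365.4 W × (1 hp / 745.7 W) = 0.4900 hp

0.490 hp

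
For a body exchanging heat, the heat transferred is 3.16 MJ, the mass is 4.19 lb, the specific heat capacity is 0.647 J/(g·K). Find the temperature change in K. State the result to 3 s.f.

2570 K

Rearranging: ΔT = Q/(m·c).
Q = 3.16 MJ = 3.160×10^6 J; m = 4.19 lb = 1.901 kg; c = 0.647 J/(g·K) = 647.0 J/(kg·K).
ΔT = 2570 K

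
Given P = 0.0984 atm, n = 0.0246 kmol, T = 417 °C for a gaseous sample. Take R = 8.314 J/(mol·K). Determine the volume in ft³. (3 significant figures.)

Rearranging PV = nRT for V: V = nRT/P.
P = 0.0984 atm = 9970 Pa; n = 0.0246 kmol = 24.60 mol; T = 417 °C = 690.1 K; R = 8.314 J/(mol·K).
V = 14.16 m³
14.16 m³ × (1 ft³ / 0.02832 m³) = 500.0 ft³

500 ft³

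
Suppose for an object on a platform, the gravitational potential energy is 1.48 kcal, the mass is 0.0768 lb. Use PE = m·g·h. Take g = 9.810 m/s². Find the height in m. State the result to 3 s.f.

18100 m

Rearranging PE = m·g·h for h: h = PE/(m·g).
PE = 1.48 kcal = 6192 J; m = 0.0768 lb = 0.03484 kg; g = 9.810 m/s².
h = 18120 m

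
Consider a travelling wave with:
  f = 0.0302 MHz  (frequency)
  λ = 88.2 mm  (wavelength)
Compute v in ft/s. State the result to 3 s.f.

v is given directly by: v = fλ.
f = 0.0302 MHz = 30200 Hz; λ = 88.2 mm = 0.08820 m.
v = 2664 m/s
2664 m/s × (1 ft/s / 0.3048 m/s) = 8739 ft/s

8740 ft/s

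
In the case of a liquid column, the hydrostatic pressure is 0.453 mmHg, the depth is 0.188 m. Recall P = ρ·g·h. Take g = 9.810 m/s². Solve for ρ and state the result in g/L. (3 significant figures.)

Rearranging: ρ = P/(g·h).
P = 0.453 mmHg = 60.39 Pa; h = 0.188 m; g = 9.810 m/s².
ρ = 32.75 kg/m³
Since 1 g/L = 1 kg/m³, 32.75 g/L.

32.7 g/L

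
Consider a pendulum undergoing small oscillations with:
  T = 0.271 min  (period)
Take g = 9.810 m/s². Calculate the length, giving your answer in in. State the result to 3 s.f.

2590 in

Solving T = 2π√(L/g) for L: L = g·(T/2π)².
T = 0.271 min = 16.26 s; g = 9.810 m/s².
L = 65.70 m
65.70 m × (1 in / 0.02540 m) = 2587 in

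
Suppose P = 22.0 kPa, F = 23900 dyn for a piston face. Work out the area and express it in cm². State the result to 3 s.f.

Rearranging: A = F/P.
P = 22.0 kPa = 22000 Pa; F = 23900 dyn = 0.2390 N.
A = 1.086×10^-5 m²
1.086×10^-5 m² × (1 cm² / 1.000×10^-4 m²) = 0.1086 cm²

0.109 cm²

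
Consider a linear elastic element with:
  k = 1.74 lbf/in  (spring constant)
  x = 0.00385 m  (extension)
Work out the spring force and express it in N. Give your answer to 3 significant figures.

From Hooke's law: F = kx.
k = 1.74 lbf/in = 304.7 N/m; x = 0.00385 m.
F = 1.173 N

1.17 N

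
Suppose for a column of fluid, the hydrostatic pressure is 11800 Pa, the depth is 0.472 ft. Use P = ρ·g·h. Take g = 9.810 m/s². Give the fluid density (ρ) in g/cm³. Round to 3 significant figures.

8.36 g/cm³

Rearranging: ρ = P/(g·h).
P = 11800 Pa; h = 0.472 ft = 0.1439 m; g = 9.810 m/s².
ρ = 8361 kg/m³
8361 kg/m³ × (1 g/cm³ / 1000 kg/m³) = 8.361 g/cm³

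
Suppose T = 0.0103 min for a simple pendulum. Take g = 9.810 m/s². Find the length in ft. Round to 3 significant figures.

Rearranging: L = g·(T/2π)².
T = 0.0103 min = 0.6180 s; g = 9.810 m/s².
L = 0.09490 m
0.09490 m × (1 ft / 0.3048 m) = 0.3114 ft

0.311 ft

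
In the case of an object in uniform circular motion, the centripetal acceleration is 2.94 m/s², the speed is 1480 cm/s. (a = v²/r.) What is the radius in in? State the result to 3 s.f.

Solving a = v²/r for r: r = v²/a.
a = 2.94 m/s²; v = 1480 cm/s = 14.80 m/s.
r = 74.50 m
74.50 m × (1 in / 0.02540 m) = 2933 in

2930 in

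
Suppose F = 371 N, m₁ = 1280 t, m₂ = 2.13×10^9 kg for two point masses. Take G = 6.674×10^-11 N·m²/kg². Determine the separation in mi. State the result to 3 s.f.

0.0138 mi

From Newton's law of gravitation: r = √(G·m₁m₂/F).
F = 371 N; m₁ = 1280 t = 1.280×10^6 kg; m₂ = 2.13×10^9 kg; G = 6.674×10^-11 N·m²/kg².
r = 22.15 m
22.15 m × (1 mi / 1609 m) = 0.01376 mi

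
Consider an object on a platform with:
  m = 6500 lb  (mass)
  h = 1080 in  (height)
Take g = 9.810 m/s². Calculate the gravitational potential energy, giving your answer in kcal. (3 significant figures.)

190 kcal

PE is given directly by: PE = mgh.
m = 6500 lb = 2948 kg; h = 1080 in = 27.43 m; g = 9.810 m/s².
PE = 7.934×10^5 J
7.934×10^5 J × (1 kcal / 4184 J) = 189.6 kcal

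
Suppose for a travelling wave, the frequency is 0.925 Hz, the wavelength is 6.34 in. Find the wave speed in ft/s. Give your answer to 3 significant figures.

0.489 ft/s

v is given directly by: v = fλ.
f = 0.925 Hz; λ = 6.34 in = 0.1610 m.
v = 0.1490 m/s
0.1490 m/s × (1 ft/s / 0.3048 m/s) = 0.4887 ft/s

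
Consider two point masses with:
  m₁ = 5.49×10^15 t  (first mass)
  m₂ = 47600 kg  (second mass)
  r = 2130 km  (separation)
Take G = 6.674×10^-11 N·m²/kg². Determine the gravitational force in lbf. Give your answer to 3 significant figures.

From Newton's law of gravitation: F = Gm₁m₂/r².
m₁ = 5.49×10^15 t = 5.490×10^18 kg; m₂ = 47600 kg; r = 2130 km = 2.130×10^6 m; G = 6.674×10^-11 N·m²/kg².
F = 3.844 N  (the unit combination reduces to kg·m/s² = N)
3.844 N × (1 lbf / 4.448 N) = 0.8642 lbf

0.864 lbf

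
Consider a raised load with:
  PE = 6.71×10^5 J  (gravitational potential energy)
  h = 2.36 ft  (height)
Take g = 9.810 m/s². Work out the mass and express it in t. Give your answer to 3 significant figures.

95.1 t

Rearranging PE = m·g·h for m: m = PE/(g·h).
PE = 6.71×10^5 J; h = 2.36 ft = 0.7193 m; g = 9.810 m/s².
m = 95088 kg
95088 kg × (1 t / 1000 kg) = 95.09 t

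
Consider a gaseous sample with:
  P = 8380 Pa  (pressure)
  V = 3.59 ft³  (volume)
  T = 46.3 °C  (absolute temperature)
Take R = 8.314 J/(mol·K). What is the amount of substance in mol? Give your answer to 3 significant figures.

Rearranging PV = nRT for n: n = PV/(RT).
P = 8380 Pa; V = 3.59 ft³ = 0.1017 m³; T = 46.3 °C = 319.4 K; R = 8.314 J/(mol·K).
n = 0.3208 mol

0.321 mol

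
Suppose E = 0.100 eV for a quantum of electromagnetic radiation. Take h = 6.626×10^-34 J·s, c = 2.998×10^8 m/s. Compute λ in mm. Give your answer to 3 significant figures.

0.0124 mm

Solving E = h·c/λ for λ: λ = hc/E.
E = 0.100 eV = 1.602×10^-20 J; h = 6.626×10^-34 J·s; c = 2.998×10^8 m/s.
λ = 1.240×10^-5 m
1.240×10^-5 m × (1 mm / 0.001000 m) = 0.01240 mm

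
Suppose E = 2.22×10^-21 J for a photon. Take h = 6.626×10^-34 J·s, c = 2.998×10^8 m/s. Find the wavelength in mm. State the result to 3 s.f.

0.0895 mm

Rearranging: λ = hc/E.
E = 2.22×10^-21 J; h = 6.626×10^-34 J·s; c = 2.998×10^8 m/s.
λ = 8.948×10^-5 m
8.948×10^-5 m × (1 mm / 0.001000 m) = 0.08948 mm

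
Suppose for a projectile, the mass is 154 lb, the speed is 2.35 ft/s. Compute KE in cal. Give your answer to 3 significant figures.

KE is given directly by: KE = ½mv².
m = 154 lb = 69.85 kg; v = 2.35 ft/s = 0.7163 m/s.
KE = 17.92 J  (the unit combination reduces to kg·m²/s² = J)
17.92 J × (1 cal / 4.184 J) = 4.283 cal

4.28 cal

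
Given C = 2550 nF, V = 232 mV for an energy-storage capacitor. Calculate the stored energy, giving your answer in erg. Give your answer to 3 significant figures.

0.686 erg

Directly: E = ½CV².
C = 2550 nF = 2.550×10^-6 F; V = 232 mV = 0.2320 V.
E = 6.863×10^-8 J
6.863×10^-8 J × (1 erg / 1.000×10^-7 J) = 0.6863 erg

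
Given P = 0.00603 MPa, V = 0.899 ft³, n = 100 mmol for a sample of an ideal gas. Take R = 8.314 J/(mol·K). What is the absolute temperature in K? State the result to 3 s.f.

From the ideal-gas law: T = PV/(nR).
P = 0.00603 MPa = 6030 Pa; V = 0.899 ft³ = 0.02546 m³; n = 100 mmol = 0.1000 mol; R = 8.314 J/(mol·K).
T = 184.6 K

185 K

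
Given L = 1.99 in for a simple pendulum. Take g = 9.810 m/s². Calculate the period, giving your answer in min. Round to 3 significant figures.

Directly: T = 2π√(L/g).
L = 1.99 in = 0.05055 m; g = 9.810 m/s².
T = 0.4510 s
0.4510 s × (1 min / 60.00 s) = 0.007517 min

0.00752 min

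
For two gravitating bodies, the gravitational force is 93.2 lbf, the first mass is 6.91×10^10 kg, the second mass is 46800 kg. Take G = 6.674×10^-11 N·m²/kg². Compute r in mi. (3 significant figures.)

Rearranging: r = √(G·m₁m₂/F).
F = 93.2 lbf = 414.6 N; m₁ = 6.91×10^10 kg; m₂ = 46800 kg; G = 6.674×10^-11 N·m²/kg².
r = 22.82 m
22.82 m × (1 mi / 1609 m) = 0.01418 mi

0.0142 mi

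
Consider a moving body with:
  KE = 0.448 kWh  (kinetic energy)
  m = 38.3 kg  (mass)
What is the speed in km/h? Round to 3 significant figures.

Rearranging: v = √(2·KE/m).
KE = 0.448 kWh = 1.613×10^6 J; m = 38.3 kg.
v = 290.2 m/s
290.2 m/s × (1 km/h / 0.2778 m/s) = 1045 km/h

1040 km/h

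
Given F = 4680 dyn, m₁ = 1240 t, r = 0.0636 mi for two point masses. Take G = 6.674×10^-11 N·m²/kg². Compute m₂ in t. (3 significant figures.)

Rearranging: m₂ = F·r²/(G·m₁).
F = 4680 dyn = 0.04680 N; m₁ = 1240 t = 1.240×10^6 kg; r = 0.0636 mi = 102.4 m; G = 6.674×10^-11 N·m²/kg².
m₂ = 5.924×10^6 kg
5.924×10^6 kg × (1 t / 1000 kg) = 5924 t

5920 t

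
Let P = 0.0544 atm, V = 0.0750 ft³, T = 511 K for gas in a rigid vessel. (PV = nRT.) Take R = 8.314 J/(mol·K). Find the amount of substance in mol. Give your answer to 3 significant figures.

From the ideal-gas law: n = PV/(RT).
P = 0.0544 atm = 5512 Pa; V = 0.0750 ft³ = 0.002124 m³; T = 511 K; R = 8.314 J/(mol·K).
n = 0.002755 mol

0.00276 mol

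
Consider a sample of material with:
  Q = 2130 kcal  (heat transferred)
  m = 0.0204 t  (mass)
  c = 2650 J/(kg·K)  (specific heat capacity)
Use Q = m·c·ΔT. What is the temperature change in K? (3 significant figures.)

165 K

Rearranging: ΔT = Q/(m·c).
Q = 2130 kcal = 8.912×10^6 J; m = 0.0204 t = 20.40 kg; c = 2650 J/(kg·K).
ΔT = 164.9 K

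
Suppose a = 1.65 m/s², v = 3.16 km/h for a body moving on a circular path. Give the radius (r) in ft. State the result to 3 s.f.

1.53 ft

Rearranging: r = v²/a.
a = 1.65 m/s²; v = 3.16 km/h = 0.8778 m/s.
r = 0.4670 m
0.4670 m × (1 ft / 0.3048 m) = 1.532 ft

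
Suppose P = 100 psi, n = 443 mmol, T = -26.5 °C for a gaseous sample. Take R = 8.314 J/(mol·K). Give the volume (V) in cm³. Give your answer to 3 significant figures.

1320 cm³

From the ideal-gas law: V = nRT/P.
P = 100 psi = 6.895×10^5 Pa; n = 443 mmol = 0.4430 mol; T = -26.5 °C = 246.6 K; R = 8.314 J/(mol·K).
V = 0.001318 m³
0.001318 m³ × (1 cm³ / 1.000×10^-6 m³) = 1318 cm³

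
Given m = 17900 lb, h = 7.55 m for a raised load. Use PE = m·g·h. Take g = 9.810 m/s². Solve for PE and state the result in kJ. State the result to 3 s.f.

601 kJ

Directly: PE = mgh.
m = 17900 lb = 8119 kg; h = 7.55 m; g = 9.810 m/s².
PE = 6.014×10^5 J
6.014×10^5 J × (1 kJ / 1000 J) = 601.4 kJ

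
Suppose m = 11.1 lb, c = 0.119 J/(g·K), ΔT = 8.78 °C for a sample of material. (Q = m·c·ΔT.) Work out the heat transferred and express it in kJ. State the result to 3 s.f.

Directly: Q = mcΔT.
m = 11.1 lb = 5.035 kg; c = 0.119 J/(g·K) = 119.0 J/(kg·K); ΔT = 8.78 °C = 8.780 K.
Q = 5261 J  (the unit combination reduces to kg·m²/s² = J)
5261 J × (1 kJ / 1000 J) = 5.261 kJ

5.26 kJ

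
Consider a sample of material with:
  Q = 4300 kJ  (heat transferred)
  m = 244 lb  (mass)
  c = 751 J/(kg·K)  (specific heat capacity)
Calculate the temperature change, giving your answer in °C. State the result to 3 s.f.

51.7 °C

Solving Q = m·c·ΔT for ΔT: ΔT = Q/(m·c).
Q = 4300 kJ = 4.300×10^6 J; m = 244 lb = 110.7 kg; c = 751 J/(kg·K).
ΔT = 51.73 K
Since 1 °C = 1 K, 51.73 °C.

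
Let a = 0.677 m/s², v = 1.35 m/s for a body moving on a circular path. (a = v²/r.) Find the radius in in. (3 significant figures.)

Solving a = v²/r for r: r = v²/a.
a = 0.677 m/s²; v = 1.35 m/s.
r = 2.692 m
2.692 m × (1 in / 0.02540 m) = 106.0 in

106 in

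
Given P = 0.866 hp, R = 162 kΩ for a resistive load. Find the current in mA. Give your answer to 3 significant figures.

Rearranging: I = √(P/R).
P = 0.866 hp = 645.8 W; R = 162 kΩ = 1.620×10^5 Ω.
I = 0.06314 A
0.06314 A × (1 mA / 0.001000 A) = 63.14 mA

63.1 mA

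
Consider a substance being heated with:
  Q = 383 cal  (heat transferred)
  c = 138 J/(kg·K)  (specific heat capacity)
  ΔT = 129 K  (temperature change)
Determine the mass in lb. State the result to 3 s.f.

Rearranging: m = Q/(c·ΔT).
Q = 383 cal = 1602 J; c = 138 J/(kg·K); ΔT = 129 K.
m = 0.09002 kg
0.09002 kg × (1 lb / 0.4536 kg) = 0.1985 lb

0.198 lb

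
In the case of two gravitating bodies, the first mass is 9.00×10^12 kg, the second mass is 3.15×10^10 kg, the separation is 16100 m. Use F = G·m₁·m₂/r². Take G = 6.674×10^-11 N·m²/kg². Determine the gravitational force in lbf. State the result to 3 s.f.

F is given directly by: F = Gm₁m₂/r².
m₁ = 9.00×10^12 kg; m₂ = 3.15×10^10 kg; r = 16100 m; G = 6.674×10^-11 N·m²/kg².
F = 72994 N
72994 N × (1 lbf / 4.448 N) = 16410 lbf

16400 lbf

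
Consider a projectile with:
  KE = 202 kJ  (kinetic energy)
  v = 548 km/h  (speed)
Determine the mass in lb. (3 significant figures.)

Rearranging KE = ½mv² for m: m = 2·KE/v².
KE = 202 kJ = 2.020×10^5 J; v = 548 km/h = 152.2 m/s.
m = 17.44 kg
17.44 kg × (1 lb / 0.4536 kg) = 38.44 lb

38.4 lb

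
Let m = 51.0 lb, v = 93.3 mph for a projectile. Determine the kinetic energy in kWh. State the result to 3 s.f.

0.00559 kWh

KE is given directly by: KE = ½mv².
m = 51.0 lb = 23.13 kg; v = 93.3 mph = 41.71 m/s.
KE = 20122 J
20122 J × (1 kWh / 3.600×10^6 J) = 0.005589 kWh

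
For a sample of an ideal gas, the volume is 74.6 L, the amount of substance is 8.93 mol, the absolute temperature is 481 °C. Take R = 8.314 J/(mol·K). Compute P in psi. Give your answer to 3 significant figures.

109 psi

P is given directly by: P = nRT/V.
V = 74.6 L = 0.07460 m³; n = 8.93 mol; T = 481 °C = 754.1 K; R = 8.314 J/(mol·K).
P = 7.506×10^5 Pa  (the unit combination reduces to kg/(m·s²) = Pa)
7.506×10^5 Pa × (1 psi / 6895 Pa) = 108.9 psi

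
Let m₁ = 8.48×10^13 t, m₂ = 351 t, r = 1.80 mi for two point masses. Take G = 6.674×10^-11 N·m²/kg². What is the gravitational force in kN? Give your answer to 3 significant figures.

237 kN

Directly: F = Gm₁m₂/r².
m₁ = 8.48×10^13 t = 8.480×10^16 kg; m₂ = 351 t = 3.510×10^5 kg; r = 1.80 mi = 2897 m; G = 6.674×10^-11 N·m²/kg².
F = 2.367×10^5 N  (the unit combination reduces to kg·m/s² = N)
2.367×10^5 N × (1 kN / 1000 N) = 236.7 kN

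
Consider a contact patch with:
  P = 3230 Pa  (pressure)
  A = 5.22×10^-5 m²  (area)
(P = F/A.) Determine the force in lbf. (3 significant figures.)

0.0379 lbf

Solving P = F/A for F: F = P·A.
P = 3230 Pa; A = 5.22×10^-5 m².
F = 0.1686 N
0.1686 N × (1 lbf / 4.448 N) = 0.03790 lbf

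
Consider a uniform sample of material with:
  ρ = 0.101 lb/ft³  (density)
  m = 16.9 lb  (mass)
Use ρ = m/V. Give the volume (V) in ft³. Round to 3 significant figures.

167 ft³

Rearranging: V = m/ρ.
ρ = 0.101 lb/ft³ = 1.618 kg/m³; m = 16.9 lb = 7.666 kg.
V = 4.738 m³
4.738 m³ × (1 ft³ / 0.02832 m³) = 167.3 ft³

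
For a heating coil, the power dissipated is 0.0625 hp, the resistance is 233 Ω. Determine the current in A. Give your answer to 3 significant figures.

0.447 A

Rearranging: I = √(P/R).
P = 0.0625 hp = 46.61 W; R = 233 Ω.
I = 0.4472 A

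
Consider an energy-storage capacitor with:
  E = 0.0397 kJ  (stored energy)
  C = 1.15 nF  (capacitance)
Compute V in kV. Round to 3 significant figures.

Rearranging: V = √(2E/C).
E = 0.0397 kJ = 39.70 J; C = 1.15 nF = 1.150×10^-9 F.
V = 2.628×10^5 V
2.628×10^5 V × (1 kV / 1000 V) = 262.8 kV

263 kV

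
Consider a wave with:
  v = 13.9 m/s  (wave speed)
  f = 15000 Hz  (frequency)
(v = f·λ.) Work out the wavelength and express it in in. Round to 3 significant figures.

0.0365 in

Solving v = f·λ for λ: λ = v/f.
v = 13.9 m/s; f = 15000 Hz.
λ = 9.267×10^-4 m
9.267×10^-4 m × (1 in / 0.02540 m) = 0.03648 in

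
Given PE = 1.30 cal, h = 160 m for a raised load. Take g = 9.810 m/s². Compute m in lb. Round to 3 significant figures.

0.00764 lb

Rearranging: m = PE/(g·h).
PE = 1.30 cal = 5.439 J; h = 160 m; g = 9.810 m/s².
m = 0.003465 kg
0.003465 kg × (1 lb / 0.4536 kg) = 0.007640 lb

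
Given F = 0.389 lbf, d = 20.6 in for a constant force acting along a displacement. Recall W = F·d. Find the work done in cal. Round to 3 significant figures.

0.216 cal

Directly: W = F·d.
F = 0.389 lbf = 1.730 N; d = 20.6 in = 0.5232 m.
W = 0.9054 J
0.9054 J × (1 cal / 4.184 J) = 0.2164 cal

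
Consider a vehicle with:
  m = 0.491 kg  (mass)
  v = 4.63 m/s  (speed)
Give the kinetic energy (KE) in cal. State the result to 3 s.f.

1.26 cal

KE is given directly by: KE = ½mv².
m = 0.491 kg; v = 4.63 m/s.
KE = 5.263 J
5.263 J × (1 cal / 4.184 J) = 1.258 cal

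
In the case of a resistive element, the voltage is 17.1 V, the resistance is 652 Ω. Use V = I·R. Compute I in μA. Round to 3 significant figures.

From Ohm's law: I = V/R.
V = 17.1 V; R = 652 Ω.
I = 0.02623 A
0.02623 A × (1 μA / 1.000×10^-6 A) = 26227 μA

26200 μA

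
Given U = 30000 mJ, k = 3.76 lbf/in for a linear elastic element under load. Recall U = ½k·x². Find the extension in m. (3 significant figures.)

0.302 m

Solving U = ½k·x² for x: x = √(2U/k).
U = 30000 mJ = 30.00 J; k = 3.76 lbf/in = 658.5 N/m.
x = 0.3019 m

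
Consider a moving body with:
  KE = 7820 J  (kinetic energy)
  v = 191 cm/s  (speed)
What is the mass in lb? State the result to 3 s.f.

9450 lb

Rearranging: m = 2·KE/v².
KE = 7820 J; v = 191 cm/s = 1.910 m/s.
m = 4287 kg
4287 kg × (1 lb / 0.4536 kg) = 9452 lb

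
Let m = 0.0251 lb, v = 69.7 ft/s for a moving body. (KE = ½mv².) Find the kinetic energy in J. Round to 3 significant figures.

KE is given directly by: KE = ½mv².
m = 0.0251 lb = 0.01139 kg; v = 69.7 ft/s = 21.24 m/s.
KE = 2.569 J

2.57 J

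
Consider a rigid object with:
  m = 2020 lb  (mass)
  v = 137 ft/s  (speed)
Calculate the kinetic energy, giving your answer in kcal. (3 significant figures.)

191 kcal

Directly: KE = ½mv².
m = 2020 lb = 916.3 kg; v = 137 ft/s = 41.76 m/s.
KE = 7.988×10^5 J
7.988×10^5 J × (1 kcal / 4184 J) = 190.9 kcal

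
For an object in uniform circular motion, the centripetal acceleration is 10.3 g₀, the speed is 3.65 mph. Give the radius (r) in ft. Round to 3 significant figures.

Rearranging a = v²/r for r: r = v²/a.
a = 10.3 g₀ = 101.0 m/s²; v = 3.65 mph = 1.632 m/s.
r = 0.02636 m
0.02636 m × (1 ft / 0.3048 m) = 0.08648 ft

0.0865 ft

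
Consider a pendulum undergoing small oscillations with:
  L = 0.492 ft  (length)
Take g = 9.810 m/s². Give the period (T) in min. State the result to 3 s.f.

0.0129 min

Directly: T = 2π√(L/g).
L = 0.492 ft = 0.1500 m; g = 9.810 m/s².
T = 0.7768 s
0.7768 s × (1 min / 60.00 s) = 0.01295 min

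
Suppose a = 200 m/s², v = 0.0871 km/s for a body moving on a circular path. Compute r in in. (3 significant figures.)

1490 in

Rearranging a = v²/r for r: r = v²/a.
a = 200 m/s²; v = 0.0871 km/s = 87.10 m/s.
r = 37.93 m
37.93 m × (1 in / 0.02540 m) = 1493 in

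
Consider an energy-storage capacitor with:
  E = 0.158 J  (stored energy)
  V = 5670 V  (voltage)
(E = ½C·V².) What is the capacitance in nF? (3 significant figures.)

9.83 nF

Rearranging: C = 2E/V².
E = 0.158 J; V = 5670 V.
C = 9.829×10^-9 F
9.829×10^-9 F × (1 nF / 1.000×10^-9 F) = 9.829 nF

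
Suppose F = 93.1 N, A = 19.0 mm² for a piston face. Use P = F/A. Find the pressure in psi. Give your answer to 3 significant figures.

711 psi

P is given directly by: P = F/A.
F = 93.1 N; A = 19.0 mm² = 1.900×10^-5 m².
P = 4.900×10^6 Pa  (the unit combination reduces to kg/(m·s²) = Pa)
4.900×10^6 Pa × (1 psi / 6895 Pa) = 710.7 psi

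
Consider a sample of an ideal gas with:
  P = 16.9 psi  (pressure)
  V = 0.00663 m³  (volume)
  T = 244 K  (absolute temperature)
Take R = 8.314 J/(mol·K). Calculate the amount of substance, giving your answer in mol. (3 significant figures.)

Solving PV = nRT for n: n = PV/(RT).
P = 16.9 psi = 1.165×10^5 Pa; V = 0.00663 m³; T = 244 K; R = 8.314 J/(mol·K).
n = 0.3808 mol

0.381 mol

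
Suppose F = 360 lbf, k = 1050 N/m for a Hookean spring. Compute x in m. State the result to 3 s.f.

Solving F = k·x for x: x = F/k.
F = 360 lbf = 1601 N; k = 1050 N/m.
x = 1.525 m

1.53 m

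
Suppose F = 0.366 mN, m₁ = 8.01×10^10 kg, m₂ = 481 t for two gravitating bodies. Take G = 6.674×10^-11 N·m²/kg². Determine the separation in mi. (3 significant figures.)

From Newton's law of gravitation: r = √(G·m₁m₂/F).
F = 0.366 mN = 3.660×10^-4 N; m₁ = 8.01×10^10 kg; m₂ = 481 t = 4.810×10^5 kg; G = 6.674×10^-11 N·m²/kg².
r = 83819 m
83819 m × (1 mi / 1609 m) = 52.08 mi

52.1 mi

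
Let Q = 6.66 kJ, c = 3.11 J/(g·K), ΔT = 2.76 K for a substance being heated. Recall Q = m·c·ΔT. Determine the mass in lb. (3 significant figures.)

1.71 lb

Solving Q = m·c·ΔT for m: m = Q/(c·ΔT).
Q = 6.66 kJ = 6660 J; c = 3.11 J/(g·K) = 3110 J/(kg·K); ΔT = 2.76 K.
m = 0.7759 kg
0.7759 kg × (1 lb / 0.4536 kg) = 1.711 lb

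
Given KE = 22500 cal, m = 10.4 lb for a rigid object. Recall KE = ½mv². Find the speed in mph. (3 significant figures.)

Rearranging: v = √(2·KE/m).
KE = 22500 cal = 94140 J; m = 10.4 lb = 4.717 kg.
v = 199.8 m/s
199.8 m/s × (1 mph / 0.4470 m/s) = 446.9 mph

447 mph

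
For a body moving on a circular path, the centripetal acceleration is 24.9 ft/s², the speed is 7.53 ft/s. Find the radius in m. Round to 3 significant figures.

0.694 m

Rearranging a = v²/r for r: r = v²/a.
a = 24.9 ft/s² = 7.590 m/s²; v = 7.53 ft/s = 2.295 m/s.
r = 0.6941 m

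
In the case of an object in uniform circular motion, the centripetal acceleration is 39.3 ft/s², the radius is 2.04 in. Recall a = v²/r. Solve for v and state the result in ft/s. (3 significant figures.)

2.58 ft/s

Rearranging a = v²/r for v: v = √(a·r).
a = 39.3 ft/s² = 11.98 m/s²; r = 2.04 in = 0.05182 m.
v = 0.7878 m/s
0.7878 m/s × (1 ft/s / 0.3048 m/s) = 2.585 ft/s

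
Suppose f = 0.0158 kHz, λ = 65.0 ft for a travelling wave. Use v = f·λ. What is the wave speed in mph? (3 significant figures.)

Directly: v = fλ.
f = 0.0158 kHz = 15.80 Hz; λ = 65.0 ft = 19.81 m.
v = 313.0 m/s
313.0 m/s × (1 mph / 0.4470 m/s) = 700.2 mph

700 mph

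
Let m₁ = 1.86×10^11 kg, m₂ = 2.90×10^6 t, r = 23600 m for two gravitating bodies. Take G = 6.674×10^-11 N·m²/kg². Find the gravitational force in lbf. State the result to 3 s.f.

14.5 lbf

From Newton's law of gravitation: F = Gm₁m₂/r².
m₁ = 1.86×10^11 kg; m₂ = 2.90×10^6 t = 2.900×10^9 kg; r = 23600 m; G = 6.674×10^-11 N·m²/kg².
F = 64.64 N
64.64 N × (1 lbf / 4.448 N) = 14.53 lbf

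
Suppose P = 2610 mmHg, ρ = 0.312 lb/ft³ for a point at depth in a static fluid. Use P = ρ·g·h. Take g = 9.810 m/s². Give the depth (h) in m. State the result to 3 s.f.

Rearranging P = ρ·g·h for h: h = P/(ρ·g).
P = 2610 mmHg = 3.480×10^5 Pa; ρ = 0.312 lb/ft³ = 4.998 kg/m³; g = 9.810 m/s².
h = 7097 m

7100 m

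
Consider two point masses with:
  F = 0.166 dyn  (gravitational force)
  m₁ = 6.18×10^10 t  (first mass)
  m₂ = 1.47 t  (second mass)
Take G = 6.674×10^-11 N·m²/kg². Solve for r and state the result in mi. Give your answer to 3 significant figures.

From Newton's law of gravitation: r = √(G·m₁m₂/F).
F = 0.166 dyn = 1.660×10^-6 N; m₁ = 6.18×10^10 t = 6.180×10^13 kg; m₂ = 1.47 t = 1470 kg; G = 6.674×10^-11 N·m²/kg².
r = 1.911×10^6 m
1.911×10^6 m × (1 mi / 1609 m) = 1188 mi

1190 mi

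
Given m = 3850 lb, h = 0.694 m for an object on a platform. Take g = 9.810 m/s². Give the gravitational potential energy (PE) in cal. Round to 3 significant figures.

Directly: PE = mgh.
m = 3850 lb = 1746 kg; h = 0.694 m; g = 9.810 m/s².
PE = 11889 J
11889 J × (1 cal / 4.184 J) = 2842 cal

2840 cal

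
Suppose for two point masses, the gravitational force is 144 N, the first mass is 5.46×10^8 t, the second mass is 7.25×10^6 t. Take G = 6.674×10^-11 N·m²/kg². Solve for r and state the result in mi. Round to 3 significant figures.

Rearranging: r = √(G·m₁m₂/F).
F = 144 N; m₁ = 5.46×10^8 t = 5.460×10^11 kg; m₂ = 7.25×10^6 t = 7.250×10^9 kg; G = 6.674×10^-11 N·m²/kg².
r = 42833 m
42833 m × (1 mi / 1609 m) = 26.62 mi

26.6 mi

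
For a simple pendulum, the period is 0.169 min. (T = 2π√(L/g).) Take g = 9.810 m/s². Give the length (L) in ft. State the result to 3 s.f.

83.8 ft

Rearranging T = 2π√(L/g) for L: L = g·(T/2π)².
T = 0.169 min = 10.14 s; g = 9.810 m/s².
L = 25.55 m
25.55 m × (1 ft / 0.3048 m) = 83.82 ft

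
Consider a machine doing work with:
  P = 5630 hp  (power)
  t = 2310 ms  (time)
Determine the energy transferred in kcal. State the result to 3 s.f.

Rearranging P = W/t for W: W = P·t.
P = 5630 hp = 4.198×10^6 W; t = 2310 ms = 2.310 s.
W = 9.698×10^6 J  (the unit combination reduces to kg·m²/s² = J)
9.698×10^6 J × (1 kcal / 4184 J) = 2318 kcal

2320 kcal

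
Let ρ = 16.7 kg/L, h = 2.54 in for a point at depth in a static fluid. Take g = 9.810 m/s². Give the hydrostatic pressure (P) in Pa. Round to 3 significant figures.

10600 Pa

Directly: P = ρgh.
ρ = 16.7 kg/L = 16700 kg/m³; h = 2.54 in = 0.06452 m; g = 9.810 m/s².
P = 10569 Pa  (the unit combination reduces to kg/(m·s²) = Pa)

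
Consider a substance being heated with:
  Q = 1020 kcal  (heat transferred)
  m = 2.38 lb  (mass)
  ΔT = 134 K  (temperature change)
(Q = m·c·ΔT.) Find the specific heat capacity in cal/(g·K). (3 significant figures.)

7.05 cal/(g·K)

Solving Q = m·c·ΔT for c: c = Q/(m·ΔT).
Q = 1020 kcal = 4.268×10^6 J; m = 2.38 lb = 1.080 kg; ΔT = 134 K.
c = 29502 J/(kg·K)
29502 J/(kg·K) × (1 cal/(g·K) / 4184 J/(kg·K)) = 7.051 cal/(g·K)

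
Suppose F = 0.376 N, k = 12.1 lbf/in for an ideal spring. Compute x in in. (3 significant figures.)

0.00699 in

From Hooke's law: x = F/k.
F = 0.376 N; k = 12.1 lbf/in = 2119 N/m.
x = 1.774×10^-4 m
1.774×10^-4 m × (1 in / 0.02540 m) = 0.006986 in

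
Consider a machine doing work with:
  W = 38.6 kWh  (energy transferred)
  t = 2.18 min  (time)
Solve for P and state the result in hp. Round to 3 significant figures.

P is given directly by: P = W/t.
W = 38.6 kWh = 1.390×10^8 J; t = 2.18 min = 130.8 s.
P = 1.062×10^6 W
1.062×10^6 W × (1 hp / 745.7 W) = 1425 hp

1420 hp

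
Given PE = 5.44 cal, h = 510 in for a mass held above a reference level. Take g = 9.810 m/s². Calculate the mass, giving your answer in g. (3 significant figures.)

179 g

Solving PE = m·g·h for m: m = PE/(g·h).
PE = 5.44 cal = 22.76 J; h = 510 in = 12.95 m; g = 9.810 m/s².
m = 0.1791 kg
0.1791 kg × (1 g / 0.001000 kg) = 179.1 g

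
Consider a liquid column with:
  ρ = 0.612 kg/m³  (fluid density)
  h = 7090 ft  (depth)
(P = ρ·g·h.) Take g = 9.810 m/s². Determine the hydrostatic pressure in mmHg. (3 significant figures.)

97.3 mmHg

P is given directly by: P = ρgh.
ρ = 0.612 kg/m³; h = 7090 ft = 2161 m; g = 9.810 m/s².
P = 12974 Pa
12974 Pa × (1 mmHg / 133.3 Pa) = 97.32 mmHg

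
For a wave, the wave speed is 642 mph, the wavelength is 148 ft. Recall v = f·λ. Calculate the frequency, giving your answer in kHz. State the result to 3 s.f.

Rearranging v = f·λ for f: f = v/λ.
v = 642 mph = 287.0 m/s; λ = 148 ft = 45.11 m.
f = 6.362 Hz
6.362 Hz × (1 kHz / 1000 Hz) = 0.006362 kHz

0.00636 kHz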